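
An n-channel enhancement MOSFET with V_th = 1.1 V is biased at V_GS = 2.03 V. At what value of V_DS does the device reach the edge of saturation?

V_DS,sat = 0.930 V

The boundary between triode and saturation is V_DS = V_GS − V_th = V_ov.
V_ov = 2.03 − 1.1 = 0.93 V.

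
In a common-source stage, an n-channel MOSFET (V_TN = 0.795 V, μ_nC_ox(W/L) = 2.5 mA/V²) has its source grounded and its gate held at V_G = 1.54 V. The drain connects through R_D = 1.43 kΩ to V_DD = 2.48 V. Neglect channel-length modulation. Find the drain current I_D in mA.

V_GS = V_G = 1.54 V, so V_ov = 1.54 − 0.795 = 0.745 V.
Assume saturation: I_D = ½ k_n V_ov² = 0.5 × 2.5 × 0.745² = 0.694 mA, giving V_DS = V_DD − I_D R_D = 2.48 − 0.694 × 1.43 = 1.49 V.
V_DS = 1.49 V ≥ V_ov = 0.745 V, confirming saturation.

I_D = 0.694 mA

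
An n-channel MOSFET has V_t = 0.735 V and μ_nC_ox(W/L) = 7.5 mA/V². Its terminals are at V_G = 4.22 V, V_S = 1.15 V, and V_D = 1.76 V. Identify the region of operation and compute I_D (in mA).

V_GS = V_G − V_S = 4.22 − 1.15 = 3.07 V; V_DS = V_D − V_S = 1.76 − 1.15 = 0.61 V.
V_ov = V_GS − V_t = 3.07 − 0.735 = 2.33 V.
Since V_DS = 0.61 V < V_ov = 2.33 V, the device is in the triode region.
I_D = k_n [V_ov · V_DS − ½ V_DS²] = 7.5 × [2.33 × 0.61 − 0.5 × 0.61²] = 9.29 mA.

Triode; I_D = 9.29 mA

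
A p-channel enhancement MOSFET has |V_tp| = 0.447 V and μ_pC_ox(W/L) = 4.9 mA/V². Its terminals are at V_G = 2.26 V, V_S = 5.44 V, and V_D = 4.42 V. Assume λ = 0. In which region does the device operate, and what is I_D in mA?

Triode; I_D = 11.1 mA

V_SG = V_S − V_G = 5.44 − 2.26 = 3.18 V; V_SD = V_S − V_D = 5.44 − 4.42 = 1.02 V.
V_ov = V_SG − |V_tp| = 3.18 − 0.447 = 2.73 V.
Since V_SD = 1.02 V < V_ov = 2.73 V, the device is in the triode region.
I_D = k_p [V_ov · V_SD − ½ V_SD²] = 4.9 × [2.73 × 1.02 − 0.5 × 1.02²] = 11.1 mA.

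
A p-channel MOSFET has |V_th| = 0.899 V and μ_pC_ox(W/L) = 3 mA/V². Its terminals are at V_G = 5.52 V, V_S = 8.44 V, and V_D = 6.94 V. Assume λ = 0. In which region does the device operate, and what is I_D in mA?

V_SG = V_S − V_G = 8.44 − 5.52 = 2.92 V; V_SD = V_S − V_D = 8.44 − 6.94 = 1.5 V.
V_ov = V_SG − |V_th| = 2.92 − 0.899 = 2.02 V.
Since V_SD = 1.5 V < V_ov = 2.02 V, the device is in the triode region.
I_D = k_p [V_ov · V_SD − ½ V_SD²] = 3 × [2.02 × 1.5 − 0.5 × 1.5²] = 5.72 mA.

Triode; I_D = 5.72 mA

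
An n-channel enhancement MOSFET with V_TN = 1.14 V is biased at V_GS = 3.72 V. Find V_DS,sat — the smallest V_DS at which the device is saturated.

The boundary between triode and saturation is V_DS = V_GS − V_TN = V_ov.
V_ov = 3.72 − 1.14 = 2.58 V.

V_DS,sat = 2.58 V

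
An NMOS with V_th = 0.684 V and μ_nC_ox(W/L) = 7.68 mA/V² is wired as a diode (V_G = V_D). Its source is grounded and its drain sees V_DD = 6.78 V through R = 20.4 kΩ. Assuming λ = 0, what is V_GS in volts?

V_GS = 0.957 V

With gate tied to drain, V_GS = V_DS ≥ V_GS − V_th, so the device is in saturation.
KCL at the drain: ½ k_n (V_GS − V_th)² = (V_DD − V_GS)/R.
Let x = V_GS − 0.684. Then 78.3 x² + x − 6.096 = 0, giving x = 0.273 V (positive root), so V_GS = 0.957 V.
I_D = (V_DD − V_GS)/R = (6.78 − 0.957) / 20.4 = 0.285 mA.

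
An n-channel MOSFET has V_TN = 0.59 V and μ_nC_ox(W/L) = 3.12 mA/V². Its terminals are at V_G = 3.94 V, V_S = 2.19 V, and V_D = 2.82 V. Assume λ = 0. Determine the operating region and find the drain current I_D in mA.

V_GS = V_G − V_S = 3.94 − 2.19 = 1.75 V; V_DS = V_D − V_S = 2.82 − 2.19 = 0.63 V.
V_ov = V_GS − V_TN = 1.75 − 0.59 = 1.16 V.
Since V_DS = 0.63 V < V_ov = 1.16 V, the device is in the triode region.
I_D = k_n [V_ov · V_DS − ½ V_DS²] = 3.12 × [1.16 × 0.63 − 0.5 × 0.63²] = 1.66 mA.

Triode; I_D = 1.66 mA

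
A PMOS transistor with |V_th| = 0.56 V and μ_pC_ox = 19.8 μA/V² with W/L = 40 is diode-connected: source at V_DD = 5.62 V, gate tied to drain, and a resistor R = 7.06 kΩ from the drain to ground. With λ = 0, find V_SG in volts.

V_SG = 1.74 V

With gate tied to drain, V_SG = V_SD ≥ V_SG − |V_th|, so the device is in saturation.
k_p = μ_pC_ox · (W/L) = 0.792 mA/V².
KCL at the drain: ½ k_p (V_SG − |V_th|)² = (V_DD − V_SG)/R.
Let x = V_SG − 0.56. Then 2.8 x² + x − 5.06 = 0, giving x = 1.18 V (positive root), so V_SG = 1.74 V.
I_D = (V_DD − V_SG)/R = (5.62 − 1.74) / 7.06 = 0.55 mA.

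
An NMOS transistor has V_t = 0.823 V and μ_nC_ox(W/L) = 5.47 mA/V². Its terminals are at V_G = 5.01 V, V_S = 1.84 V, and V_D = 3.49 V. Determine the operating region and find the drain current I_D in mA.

Triode; I_D = 13.7 mA

V_GS = V_G − V_S = 5.01 − 1.84 = 3.17 V; V_DS = V_D − V_S = 3.49 − 1.84 = 1.65 V.
V_ov = V_GS − V_t = 3.17 − 0.823 = 2.35 V.
Since V_DS = 1.65 V < V_ov = 2.35 V, the device is in the triode region.
I_D = k_n [V_ov · V_DS − ½ V_DS²] = 5.47 × [2.35 × 1.65 − 0.5 × 1.65²] = 13.7 mA.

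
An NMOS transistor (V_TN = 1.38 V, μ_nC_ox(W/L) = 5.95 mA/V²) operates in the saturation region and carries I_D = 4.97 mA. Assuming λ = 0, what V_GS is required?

In saturation I_D = ½ k_n (V_GS − V_TN)², so V_GS − V_TN = √(2 I_D / k_n) = √(2 × 4.97 / 5.95) = 1.29 V.
V_GS = 1.38 + 1.29 = 2.67 V.

V_GS = 2.67 V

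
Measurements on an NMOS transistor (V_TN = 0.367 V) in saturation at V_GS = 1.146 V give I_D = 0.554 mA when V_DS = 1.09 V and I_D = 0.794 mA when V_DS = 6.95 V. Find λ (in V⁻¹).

With V_GS fixed, I_D ∝ (1 + λ V_DS) in saturation, so I_D2/I_D1 = (1 + λ V_DS2)/(1 + λ V_DS1).
0.794/0.554 = 1.433 = (1 + 6.95 λ)/(1 + 1.09 λ).
Solving: λ (I_D1 V_DS2 − I_D2 V_DS1) = I_D2 − I_D1, so λ = (0.794 − 0.554) / (0.554 × 6.95 − 0.794 × 1.09) = 0.24 / 2.98 = 0.0804 V⁻¹.

λ = 0.0804 V⁻¹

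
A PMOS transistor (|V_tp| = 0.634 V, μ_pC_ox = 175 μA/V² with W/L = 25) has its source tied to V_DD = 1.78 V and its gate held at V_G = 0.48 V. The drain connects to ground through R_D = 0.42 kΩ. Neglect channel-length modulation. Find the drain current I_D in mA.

V_SG = V_DD − V_G = 1.78 − 0.48 = 1.3 V, so V_ov = 1.3 − 0.634 = 0.666 V.
k_p = μ_pC_ox · (W/L) = 4.375 mA/V².
Assume saturation: I_D = ½ k_p V_ov² = 0.5 × 4.375 × 0.666² = 0.97 mA, giving V_SD = V_DD − I_D R_D = 1.78 − 0.97 × 0.42 = 1.37 V.
V_SD = 1.37 V ≥ V_ov = 0.666 V, confirming saturation.

I_D = 0.970 mA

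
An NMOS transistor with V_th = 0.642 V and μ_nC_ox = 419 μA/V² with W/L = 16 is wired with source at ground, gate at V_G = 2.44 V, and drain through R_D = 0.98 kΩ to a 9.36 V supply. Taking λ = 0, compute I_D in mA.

V_GS = V_G = 2.44 V, so V_ov = 2.44 − 0.642 = 1.8 V.
k_n = μ_nC_ox · (W/L) = 6.704 mA/V².
Assume saturation: I_D = ½ k_n V_ov² = 0.5 × 6.704 × 1.8² = 10.8 mA, giving V_DS = V_DD − I_D R_D = 9.36 − 10.8 × 0.98 = -1.26 V.
But -1.26 V < V_ov = 1.8 V, so the device is actually in triode.
In triode I_D = k_n[V_ov V_DS − ½ V_DS²] and I_D = (V_DD − V_DS)/R_D. Equating: 3.28 V_DS² − 12.81 V_DS + 9.36 = 0, giving V_DS = 0.973 V (the root below V_ov).
I_D = (9.36 − 0.973) / 0.98 = 8.56 mA.

I_D = 8.56 mA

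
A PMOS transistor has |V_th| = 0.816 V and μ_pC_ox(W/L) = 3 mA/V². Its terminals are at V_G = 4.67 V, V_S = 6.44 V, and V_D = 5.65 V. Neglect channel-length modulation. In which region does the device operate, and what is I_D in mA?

Triode; I_D = 1.32 mA

V_SG = V_S − V_G = 6.44 − 4.67 = 1.77 V; V_SD = V_S − V_D = 6.44 − 5.65 = 0.79 V.
V_ov = V_SG − |V_th| = 1.77 − 0.816 = 0.954 V.
Since V_SD = 0.79 V < V_ov = 0.954 V, the device is in the triode region.
I_D = k_p [V_ov · V_SD − ½ V_SD²] = 3 × [0.954 × 0.79 − 0.5 × 0.79²] = 1.32 mA.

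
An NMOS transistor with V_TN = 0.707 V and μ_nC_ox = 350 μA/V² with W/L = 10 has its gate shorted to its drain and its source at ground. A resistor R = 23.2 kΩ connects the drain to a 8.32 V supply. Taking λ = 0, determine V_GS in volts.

With gate tied to drain, V_GS = V_DS ≥ V_GS − V_TN, so the device is in saturation.
k_n = μ_nC_ox · (W/L) = 3.5 mA/V².
KCL at the drain: ½ k_n (V_GS − V_TN)² = (V_DD − V_GS)/R.
Let x = V_GS − 0.707. Then 40.6 x² + x − 7.613 = 0, giving x = 0.421 V (positive root), so V_GS = 1.13 V.
I_D = (V_DD − V_GS)/R = (8.32 − 1.13) / 23.2 = 0.31 mA.

V_GS = 1.13 V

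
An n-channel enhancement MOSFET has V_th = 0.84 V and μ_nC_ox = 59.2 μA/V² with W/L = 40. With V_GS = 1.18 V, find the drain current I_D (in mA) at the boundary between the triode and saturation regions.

At the boundary V_DS = V_ov = V_GS − V_th = 1.18 − 0.84 = 0.34 V.
k_n = μ_nC_ox · (W/L) = 2.368 mA/V².
I_D = ½ k_n V_ov² = 0.5 × 2.368 × 0.34² = 0.137 mA.

I_D = 0.137 mA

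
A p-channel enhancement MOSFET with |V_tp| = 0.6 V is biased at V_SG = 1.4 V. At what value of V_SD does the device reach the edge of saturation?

The boundary between triode and saturation is V_SD = V_SG − |V_tp| = V_ov.
V_ov = 1.4 − 0.6 = 0.8 V.

V_SD,sat = 0.800 V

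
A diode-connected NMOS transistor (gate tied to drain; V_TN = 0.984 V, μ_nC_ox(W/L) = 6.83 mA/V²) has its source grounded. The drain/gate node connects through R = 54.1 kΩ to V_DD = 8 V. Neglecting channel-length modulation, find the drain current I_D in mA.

I_D = 0.126 mA

With gate tied to drain, V_GS = V_DS ≥ V_GS − V_TN, so the device is in saturation.
KCL at the drain: ½ k_n (V_GS − V_TN)² = (V_DD − V_GS)/R.
Let x = V_GS − 0.984. Then 185 x² + x − 7.016 = 0, giving x = 0.192 V (positive root), so V_GS = 1.18 V.
I_D = (V_DD − V_GS)/R = (8 − 1.18) / 54.1 = 0.126 mA.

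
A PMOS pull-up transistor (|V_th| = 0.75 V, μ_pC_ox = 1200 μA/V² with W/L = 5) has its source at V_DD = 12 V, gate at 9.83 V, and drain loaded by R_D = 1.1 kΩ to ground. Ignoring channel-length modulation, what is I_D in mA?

I_D = 6.05 mA

V_SG = V_DD − V_G = 12 − 9.83 = 2.17 V, so V_ov = 2.17 − 0.75 = 1.42 V.
k_p = μ_pC_ox · (W/L) = 6 mA/V².
Assume saturation: I_D = ½ k_p V_ov² = 0.5 × 6 × 1.42² = 6.05 mA, giving V_SD = V_DD − I_D R_D = 12 − 6.05 × 1.1 = 5.35 V.
V_SD = 5.35 V ≥ V_ov = 1.42 V, confirming saturation.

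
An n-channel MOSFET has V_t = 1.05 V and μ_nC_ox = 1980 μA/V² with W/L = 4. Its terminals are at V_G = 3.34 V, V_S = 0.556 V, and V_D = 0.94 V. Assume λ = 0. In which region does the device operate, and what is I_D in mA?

V_GS = V_G − V_S = 3.34 − 0.556 = 2.78 V; V_DS = V_D − V_S = 0.94 − 0.556 = 0.384 V.
k_n = μ_nC_ox · (W/L) = 7.92 mA/V².
V_ov = V_GS − V_t = 2.78 − 1.05 = 1.73 V.
Since V_DS = 0.384 V < V_ov = 1.73 V, the device is in the triode region.
I_D = k_n [V_ov · V_DS − ½ V_DS²] = 7.92 × [1.73 × 0.384 − 0.5 × 0.384²] = 4.69 mA.

Triode; I_D = 4.69 mA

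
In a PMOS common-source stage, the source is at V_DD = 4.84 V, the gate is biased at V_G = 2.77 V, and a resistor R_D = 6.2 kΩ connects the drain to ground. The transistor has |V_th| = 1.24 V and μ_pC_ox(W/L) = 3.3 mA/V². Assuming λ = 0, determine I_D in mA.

V_SG = V_DD − V_G = 4.84 − 2.77 = 2.07 V, so V_ov = 2.07 − 1.24 = 0.83 V.
Assume saturation: I_D = ½ k_p V_ov² = 0.5 × 3.3 × 0.83² = 1.14 mA, giving V_SD = V_DD − I_D R_D = 4.84 − 1.14 × 6.2 = -2.21 V.
But -2.21 V < V_ov = 0.83 V, so the device is actually in triode.
In triode I_D = k_p[V_ov V_SD − ½ V_SD²] and I_D = (V_DD − V_SD)/R_D. Equating: 10.2 V_SD² − 17.98 V_SD + 4.84 = 0, giving V_SD = 0.332 V (the root below V_ov).
I_D = (4.84 − 0.332) / 6.2 = 0.727 mA.

I_D = 0.727 mA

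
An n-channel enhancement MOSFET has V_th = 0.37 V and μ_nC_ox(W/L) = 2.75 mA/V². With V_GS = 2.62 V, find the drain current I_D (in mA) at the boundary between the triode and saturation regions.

At the boundary V_DS = V_ov = V_GS − V_th = 2.62 − 0.37 = 2.25 V.
I_D = ½ k_n V_ov² = 0.5 × 2.75 × 2.25² = 6.96 mA.

I_D = 6.96 mA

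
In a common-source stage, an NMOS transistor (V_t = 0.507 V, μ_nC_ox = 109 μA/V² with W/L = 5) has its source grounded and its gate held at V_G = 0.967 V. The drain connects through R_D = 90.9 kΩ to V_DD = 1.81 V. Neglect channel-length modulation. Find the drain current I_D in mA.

V_GS = V_G = 0.967 V, so V_ov = 0.967 − 0.507 = 0.46 V.
k_n = μ_nC_ox · (W/L) = 0.545 mA/V².
Assume saturation: I_D = ½ k_n V_ov² = 0.5 × 0.545 × 0.46² = 0.0577 mA, giving V_DS = V_DD − I_D R_D = 1.81 − 0.0577 × 90.9 = -3.43 V.
But -3.43 V < V_ov = 0.46 V, so the device is actually in triode.
In triode I_D = k_n[V_ov V_DS − ½ V_DS²] and I_D = (V_DD − V_DS)/R_D. Equating: 24.8 V_DS² − 23.79 V_DS + 1.81 = 0, giving V_DS = 0.0833 V (the root below V_ov).
I_D = (1.81 − 0.0833) / 90.9 = 0.019 mA.

I_D = 0.0190 mA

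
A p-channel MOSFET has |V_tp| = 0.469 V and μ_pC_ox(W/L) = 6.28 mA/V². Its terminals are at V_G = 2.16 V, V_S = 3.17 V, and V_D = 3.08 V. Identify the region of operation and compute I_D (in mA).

Triode; I_D = 0.280 mA

V_SG = V_S − V_G = 3.17 − 2.16 = 1.01 V; V_SD = V_S − V_D = 3.17 − 3.08 = 0.09 V.
V_ov = V_SG − |V_tp| = 1.01 − 0.469 = 0.541 V.
Since V_SD = 0.09 V < V_ov = 0.541 V, the device is in the triode region.
I_D = k_p [V_ov · V_SD − ½ V_SD²] = 6.28 × [0.541 × 0.09 − 0.5 × 0.09²] = 0.28 mA.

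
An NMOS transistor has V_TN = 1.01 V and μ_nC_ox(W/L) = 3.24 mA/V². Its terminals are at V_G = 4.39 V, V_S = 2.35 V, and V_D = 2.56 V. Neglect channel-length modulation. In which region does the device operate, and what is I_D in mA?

Triode; I_D = 0.629 mA

V_GS = V_G − V_S = 4.39 − 2.35 = 2.04 V; V_DS = V_D − V_S = 2.56 − 2.35 = 0.21 V.
V_ov = V_GS − V_TN = 2.04 − 1.01 = 1.03 V.
Since V_DS = 0.21 V < V_ov = 1.03 V, the device is in the triode region.
I_D = k_n [V_ov · V_DS − ½ V_DS²] = 3.24 × [1.03 × 0.21 − 0.5 × 0.21²] = 0.629 mA.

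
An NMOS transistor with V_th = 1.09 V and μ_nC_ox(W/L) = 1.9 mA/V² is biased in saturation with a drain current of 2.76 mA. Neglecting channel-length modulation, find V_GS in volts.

In saturation I_D = ½ k_n (V_GS − V_th)², so V_GS − V_th = √(2 I_D / k_n) = √(2 × 2.76 / 1.9) = 1.7 V.
V_GS = 1.09 + 1.7 = 2.79 V.

V_GS = 2.79 V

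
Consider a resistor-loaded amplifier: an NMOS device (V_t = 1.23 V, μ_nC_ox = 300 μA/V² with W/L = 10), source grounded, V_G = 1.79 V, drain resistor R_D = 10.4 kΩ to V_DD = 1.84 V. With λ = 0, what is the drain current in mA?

I_D = 0.166 mA

V_GS = V_G = 1.79 V, so V_ov = 1.79 − 1.23 = 0.56 V.
k_n = μ_nC_ox · (W/L) = 3 mA/V².
Assume saturation: I_D = ½ k_n V_ov² = 0.5 × 3 × 0.56² = 0.47 mA, giving V_DS = V_DD − I_D R_D = 1.84 − 0.47 × 10.4 = -3.05 V.
But -3.05 V < V_ov = 0.56 V, so the device is actually in triode.
In triode I_D = k_n[V_ov V_DS − ½ V_DS²] and I_D = (V_DD − V_DS)/R_D. Equating: 15.6 V_DS² − 18.47 V_DS + 1.84 = 0, giving V_DS = 0.11 V (the root below V_ov).
I_D = (1.84 − 0.11) / 10.4 = 0.166 mA.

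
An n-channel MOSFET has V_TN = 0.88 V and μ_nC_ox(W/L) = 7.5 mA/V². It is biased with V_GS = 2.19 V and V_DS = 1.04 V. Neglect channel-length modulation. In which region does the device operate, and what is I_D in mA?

Triode; I_D = 6.16 mA

V_ov = V_GS − V_TN = 2.19 − 0.88 = 1.31 V.
Since V_DS = 1.04 V < V_ov = 1.31 V, the device is in the triode region.
I_D = k_n [V_ov · V_DS − ½ V_DS²] = 7.5 × [1.31 × 1.04 − 0.5 × 1.04²] = 6.16 mA.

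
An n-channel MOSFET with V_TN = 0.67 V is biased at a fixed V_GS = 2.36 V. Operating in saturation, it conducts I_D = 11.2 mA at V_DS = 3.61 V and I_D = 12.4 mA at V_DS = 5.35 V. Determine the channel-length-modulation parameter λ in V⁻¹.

With V_GS fixed, I_D ∝ (1 + λ V_DS) in saturation, so I_D2/I_D1 = (1 + λ V_DS2)/(1 + λ V_DS1).
12.4/11.2 = 1.107 = (1 + 5.35 λ)/(1 + 3.61 λ).
Solving: λ (I_D1 V_DS2 − I_D2 V_DS1) = I_D2 − I_D1, so λ = (12.4 − 11.2) / (11.2 × 5.35 − 12.4 × 3.61) = 1.2 / 15.2 = 0.0792 V⁻¹.

λ = 0.0792 V⁻¹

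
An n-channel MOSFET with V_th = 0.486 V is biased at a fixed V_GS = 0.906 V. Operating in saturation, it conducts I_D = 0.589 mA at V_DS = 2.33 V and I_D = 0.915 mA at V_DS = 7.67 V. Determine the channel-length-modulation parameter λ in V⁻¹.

λ = 0.137 V⁻¹

With V_GS fixed, I_D ∝ (1 + λ V_DS) in saturation, so I_D2/I_D1 = (1 + λ V_DS2)/(1 + λ V_DS1).
0.915/0.589 = 1.553 = (1 + 7.67 λ)/(1 + 2.33 λ).
Solving: λ (I_D1 V_DS2 − I_D2 V_DS1) = I_D2 − I_D1, so λ = (0.915 − 0.589) / (0.589 × 7.67 − 0.915 × 2.33) = 0.326 / 2.39 = 0.137 V⁻¹.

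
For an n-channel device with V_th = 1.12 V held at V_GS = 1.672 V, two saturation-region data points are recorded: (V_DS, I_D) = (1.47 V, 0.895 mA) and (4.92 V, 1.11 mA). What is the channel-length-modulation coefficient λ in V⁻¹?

With V_GS fixed, I_D ∝ (1 + λ V_DS) in saturation, so I_D2/I_D1 = (1 + λ V_DS2)/(1 + λ V_DS1).
1.11/0.895 = 1.24 = (1 + 4.92 λ)/(1 + 1.47 λ).
Solving: λ (I_D1 V_DS2 − I_D2 V_DS1) = I_D2 − I_D1, so λ = (1.11 − 0.895) / (0.895 × 4.92 − 1.11 × 1.47) = 0.215 / 2.77 = 0.0776 V⁻¹.

λ = 0.0776 V⁻¹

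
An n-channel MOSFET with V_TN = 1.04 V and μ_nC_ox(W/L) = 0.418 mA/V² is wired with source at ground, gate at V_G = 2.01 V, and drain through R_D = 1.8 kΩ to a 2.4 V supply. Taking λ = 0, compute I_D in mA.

I_D = 0.197 mA

V_GS = V_G = 2.01 V, so V_ov = 2.01 − 1.04 = 0.97 V.
Assume saturation: I_D = ½ k_n V_ov² = 0.5 × 0.418 × 0.97² = 0.197 mA, giving V_DS = V_DD − I_D R_D = 2.4 − 0.197 × 1.8 = 2.05 V.
V_DS = 2.05 V ≥ V_ov = 0.97 V, confirming saturation.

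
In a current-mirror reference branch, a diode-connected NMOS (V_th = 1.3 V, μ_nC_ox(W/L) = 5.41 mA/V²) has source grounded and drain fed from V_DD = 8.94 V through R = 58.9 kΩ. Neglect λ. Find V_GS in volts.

V_GS = 1.52 V

With gate tied to drain, V_GS = V_DS ≥ V_GS − V_th, so the device is in saturation.
KCL at the drain: ½ k_n (V_GS − V_th)² = (V_DD − V_GS)/R.
Let x = V_GS − 1.3. Then 159 x² + x − 7.64 = 0, giving x = 0.216 V (positive root), so V_GS = 1.52 V.
I_D = (V_DD − V_GS)/R = (8.94 − 1.52) / 58.9 = 0.126 mA.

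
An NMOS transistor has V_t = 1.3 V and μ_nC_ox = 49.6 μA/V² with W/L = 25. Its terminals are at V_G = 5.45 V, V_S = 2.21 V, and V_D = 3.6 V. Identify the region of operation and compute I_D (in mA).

Triode; I_D = 2.15 mA

V_GS = V_G − V_S = 5.45 − 2.21 = 3.24 V; V_DS = V_D − V_S = 3.6 − 2.21 = 1.39 V.
k_n = μ_nC_ox · (W/L) = 1.24 mA/V².
V_ov = V_GS − V_t = 3.24 − 1.3 = 1.94 V.
Since V_DS = 1.39 V < V_ov = 1.94 V, the device is in the triode region.
I_D = k_n [V_ov · V_DS − ½ V_DS²] = 1.24 × [1.94 × 1.39 − 0.5 × 1.39²] = 2.15 mA.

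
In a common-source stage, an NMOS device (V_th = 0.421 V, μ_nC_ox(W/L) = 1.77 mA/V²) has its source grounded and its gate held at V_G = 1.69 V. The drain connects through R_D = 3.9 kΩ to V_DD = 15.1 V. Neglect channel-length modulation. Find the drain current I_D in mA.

V_GS = V_G = 1.69 V, so V_ov = 1.69 − 0.421 = 1.27 V.
Assume saturation: I_D = ½ k_n V_ov² = 0.5 × 1.77 × 1.27² = 1.43 mA, giving V_DS = V_DD − I_D R_D = 15.1 − 1.43 × 3.9 = 9.54 V.
V_DS = 9.54 V ≥ V_ov = 1.27 V, confirming saturation.

I_D = 1.43 mA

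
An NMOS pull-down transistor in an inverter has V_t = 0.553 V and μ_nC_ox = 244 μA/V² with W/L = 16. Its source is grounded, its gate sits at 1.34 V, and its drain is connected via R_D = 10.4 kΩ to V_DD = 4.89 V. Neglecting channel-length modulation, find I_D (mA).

I_D = 0.454 mA

V_GS = V_G = 1.34 V, so V_ov = 1.34 − 0.553 = 0.787 V.
k_n = μ_nC_ox · (W/L) = 3.904 mA/V².
Assume saturation: I_D = ½ k_n V_ov² = 0.5 × 3.904 × 0.787² = 1.21 mA, giving V_DS = V_DD − I_D R_D = 4.89 − 1.21 × 10.4 = -7.68 V.
But -7.68 V < V_ov = 0.787 V, so the device is actually in triode.
In triode I_D = k_n[V_ov V_DS − ½ V_DS²] and I_D = (V_DD − V_DS)/R_D. Equating: 20.3 V_DS² − 32.95 V_DS + 4.89 = 0, giving V_DS = 0.165 V (the root below V_ov).
I_D = (4.89 − 0.165) / 10.4 = 0.454 mA.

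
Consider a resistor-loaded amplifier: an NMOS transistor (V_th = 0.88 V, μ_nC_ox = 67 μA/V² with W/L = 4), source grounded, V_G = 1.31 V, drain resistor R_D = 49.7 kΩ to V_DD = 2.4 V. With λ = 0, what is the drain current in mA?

I_D = 0.0248 mA

V_GS = V_G = 1.31 V, so V_ov = 1.31 − 0.88 = 0.43 V.
k_n = μ_nC_ox · (W/L) = 0.268 mA/V².
Assume saturation: I_D = ½ k_n V_ov² = 0.5 × 0.268 × 0.43² = 0.0248 mA, giving V_DS = V_DD − I_D R_D = 2.4 − 0.0248 × 49.7 = 1.17 V.
V_DS = 1.17 V ≥ V_ov = 0.43 V, confirming saturation.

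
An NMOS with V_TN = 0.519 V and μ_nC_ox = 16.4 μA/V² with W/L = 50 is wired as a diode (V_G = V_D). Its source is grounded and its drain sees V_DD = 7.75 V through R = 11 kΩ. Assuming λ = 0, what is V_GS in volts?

V_GS = 1.68 V

With gate tied to drain, V_GS = V_DS ≥ V_GS − V_TN, so the device is in saturation.
k_n = μ_nC_ox · (W/L) = 0.82 mA/V².
KCL at the drain: ½ k_n (V_GS − V_TN)² = (V_DD − V_GS)/R.
Let x = V_GS − 0.519. Then 4.51 x² + x − 7.231 = 0, giving x = 1.16 V (positive root), so V_GS = 1.68 V.
I_D = (V_DD − V_GS)/R = (7.75 − 1.68) / 11 = 0.552 mA.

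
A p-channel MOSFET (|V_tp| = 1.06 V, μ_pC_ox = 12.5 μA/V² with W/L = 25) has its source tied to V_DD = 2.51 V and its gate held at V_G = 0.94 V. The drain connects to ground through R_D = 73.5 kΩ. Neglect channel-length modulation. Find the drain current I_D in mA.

I_D = 0.0307 mA

V_SG = V_DD − V_G = 2.51 − 0.94 = 1.57 V, so V_ov = 1.57 − 1.06 = 0.51 V.
k_p = μ_pC_ox · (W/L) = 0.3125 mA/V².
Assume saturation: I_D = ½ k_p V_ov² = 0.5 × 0.3125 × 0.51² = 0.0406 mA, giving V_SD = V_DD − I_D R_D = 2.51 − 0.0406 × 73.5 = -0.477 V.
But -0.477 V < V_ov = 0.51 V, so the device is actually in triode.
In triode I_D = k_p[V_ov V_SD − ½ V_SD²] and I_D = (V_DD − V_SD)/R_D. Equating: 11.5 V_SD² − 12.71 V_SD + 2.51 = 0, giving V_SD = 0.257 V (the root below V_ov).
I_D = (2.51 − 0.257) / 73.5 = 0.0307 mA.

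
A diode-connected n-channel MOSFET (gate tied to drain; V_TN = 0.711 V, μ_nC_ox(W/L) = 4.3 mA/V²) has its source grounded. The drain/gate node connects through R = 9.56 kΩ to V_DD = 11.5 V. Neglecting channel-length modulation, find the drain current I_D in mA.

I_D = 1.06 mA

With gate tied to drain, V_GS = V_DS ≥ V_GS − V_TN, so the device is in saturation.
KCL at the drain: ½ k_n (V_GS − V_TN)² = (V_DD − V_GS)/R.
Let x = V_GS − 0.711. Then 20.6 x² + x − 10.79 = 0, giving x = 0.701 V (positive root), so V_GS = 1.41 V.
I_D = (V_DD − V_GS)/R = (11.5 − 1.41) / 9.56 = 1.06 mA.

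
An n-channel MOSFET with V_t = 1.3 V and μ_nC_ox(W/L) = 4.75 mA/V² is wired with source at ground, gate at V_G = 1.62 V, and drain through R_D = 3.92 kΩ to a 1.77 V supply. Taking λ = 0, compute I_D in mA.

I_D = 0.243 mA

V_GS = V_G = 1.62 V, so V_ov = 1.62 − 1.3 = 0.32 V.
Assume saturation: I_D = ½ k_n V_ov² = 0.5 × 4.75 × 0.32² = 0.243 mA, giving V_DS = V_DD − I_D R_D = 1.77 − 0.243 × 3.92 = 0.817 V.
V_DS = 0.817 V ≥ V_ov = 0.32 V, confirming saturation.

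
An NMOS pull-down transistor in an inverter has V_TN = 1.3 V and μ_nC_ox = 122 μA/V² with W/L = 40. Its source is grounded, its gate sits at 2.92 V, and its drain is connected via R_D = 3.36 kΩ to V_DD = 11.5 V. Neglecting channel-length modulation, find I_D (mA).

V_GS = V_G = 2.92 V, so V_ov = 2.92 − 1.3 = 1.62 V.
k_n = μ_nC_ox · (W/L) = 4.88 mA/V².
Assume saturation: I_D = ½ k_n V_ov² = 0.5 × 4.88 × 1.62² = 6.4 mA, giving V_DS = V_DD − I_D R_D = 11.5 − 6.4 × 3.36 = -10 V.
But -10 V < V_ov = 1.62 V, so the device is actually in triode.
In triode I_D = k_n[V_ov V_DS − ½ V_DS²] and I_D = (V_DD − V_DS)/R_D. Equating: 8.2 V_DS² − 27.56 V_DS + 11.5 = 0, giving V_DS = 0.488 V (the root below V_ov).
I_D = (11.5 − 0.488) / 3.36 = 3.28 mA.

I_D = 3.28 mA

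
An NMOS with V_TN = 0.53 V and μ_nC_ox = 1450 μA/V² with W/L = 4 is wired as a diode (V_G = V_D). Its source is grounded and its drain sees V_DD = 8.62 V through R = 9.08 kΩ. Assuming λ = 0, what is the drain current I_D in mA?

I_D = 0.832 mA

With gate tied to drain, V_GS = V_DS ≥ V_GS − V_TN, so the device is in saturation.
k_n = μ_nC_ox · (W/L) = 5.8 mA/V².
KCL at the drain: ½ k_n (V_GS − V_TN)² = (V_DD − V_GS)/R.
Let x = V_GS − 0.53. Then 26.3 x² + x − 8.09 = 0, giving x = 0.536 V (positive root), so V_GS = 1.07 V.
I_D = (V_DD − V_GS)/R = (8.62 − 1.07) / 9.08 = 0.832 mA.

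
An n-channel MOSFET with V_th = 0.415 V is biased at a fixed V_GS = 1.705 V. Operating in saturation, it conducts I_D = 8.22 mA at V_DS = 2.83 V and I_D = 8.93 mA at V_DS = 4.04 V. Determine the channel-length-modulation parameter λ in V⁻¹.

λ = 0.0895 V⁻¹

With V_GS fixed, I_D ∝ (1 + λ V_DS) in saturation, so I_D2/I_D1 = (1 + λ V_DS2)/(1 + λ V_DS1).
8.93/8.22 = 1.086 = (1 + 4.04 λ)/(1 + 2.83 λ).
Solving: λ (I_D1 V_DS2 − I_D2 V_DS1) = I_D2 − I_D1, so λ = (8.93 − 8.22) / (8.22 × 4.04 − 8.93 × 2.83) = 0.71 / 7.94 = 0.0895 V⁻¹.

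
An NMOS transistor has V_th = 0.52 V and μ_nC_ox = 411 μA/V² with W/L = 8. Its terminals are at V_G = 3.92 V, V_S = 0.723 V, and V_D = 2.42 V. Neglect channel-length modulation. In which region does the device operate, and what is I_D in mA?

V_GS = V_G − V_S = 3.92 − 0.723 = 3.2 V; V_DS = V_D − V_S = 2.42 − 0.723 = 1.7 V.
k_n = μ_nC_ox · (W/L) = 3.288 mA/V².
V_ov = V_GS − V_th = 3.2 − 0.52 = 2.68 V.
Since V_DS = 1.7 V < V_ov = 2.68 V, the device is in the triode region.
I_D = k_n [V_ov · V_DS − ½ V_DS²] = 3.288 × [2.68 × 1.7 − 0.5 × 1.7²] = 10.2 mA.

Triode; I_D = 10.2 mA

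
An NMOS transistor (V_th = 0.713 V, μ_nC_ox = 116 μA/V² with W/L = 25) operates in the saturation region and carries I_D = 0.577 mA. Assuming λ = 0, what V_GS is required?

k_n = μ_nC_ox · (W/L) = 2.9 mA/V².
In saturation I_D = ½ k_n (V_GS − V_th)², so V_GS − V_th = √(2 I_D / k_n) = √(2 × 0.577 / 2.9) = 0.631 V.
V_GS = 0.713 + 0.631 = 1.34 V.

V_GS = 1.34 V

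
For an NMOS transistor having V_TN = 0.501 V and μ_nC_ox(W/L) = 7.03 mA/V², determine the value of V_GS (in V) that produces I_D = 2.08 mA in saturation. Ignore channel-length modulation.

In saturation I_D = ½ k_n (V_GS − V_TN)², so V_GS − V_TN = √(2 I_D / k_n) = √(2 × 2.08 / 7.03) = 0.769 V.
V_GS = 0.501 + 0.769 = 1.27 V.

V_GS = 1.27 V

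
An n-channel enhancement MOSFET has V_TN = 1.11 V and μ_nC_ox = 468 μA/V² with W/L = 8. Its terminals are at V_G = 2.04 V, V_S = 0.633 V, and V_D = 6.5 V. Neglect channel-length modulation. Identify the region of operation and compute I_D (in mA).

Saturation; I_D = 0.165 mA

V_GS = V_G − V_S = 2.04 − 0.633 = 1.41 V; V_DS = V_D − V_S = 6.5 − 0.633 = 5.87 V.
k_n = μ_nC_ox · (W/L) = 3.744 mA/V².
V_ov = V_GS − V_TN = 1.41 − 1.11 = 0.297 V.
Since V_DS = 5.87 V ≥ V_ov = 0.297 V, the device is in saturation.
I_D = ½ k_n V_ov² = 0.5 × 3.744 × 0.297² = 0.165 mA.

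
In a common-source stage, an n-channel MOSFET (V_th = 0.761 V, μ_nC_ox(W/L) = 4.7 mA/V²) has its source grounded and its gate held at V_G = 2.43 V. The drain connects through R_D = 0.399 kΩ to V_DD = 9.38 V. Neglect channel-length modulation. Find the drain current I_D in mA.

V_GS = V_G = 2.43 V, so V_ov = 2.43 − 0.761 = 1.67 V.
Assume saturation: I_D = ½ k_n V_ov² = 0.5 × 4.7 × 1.67² = 6.55 mA, giving V_DS = V_DD − I_D R_D = 9.38 − 6.55 × 0.399 = 6.77 V.
V_DS = 6.77 V ≥ V_ov = 1.67 V, confirming saturation.

I_D = 6.55 mA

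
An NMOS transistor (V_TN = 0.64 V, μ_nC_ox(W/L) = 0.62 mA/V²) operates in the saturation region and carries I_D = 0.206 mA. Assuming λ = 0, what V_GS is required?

V_GS = 1.46 V

In saturation I_D = ½ k_n (V_GS − V_TN)², so V_GS − V_TN = √(2 I_D / k_n) = √(2 × 0.206 / 0.62) = 0.815 V.
V_GS = 0.64 + 0.815 = 1.46 V.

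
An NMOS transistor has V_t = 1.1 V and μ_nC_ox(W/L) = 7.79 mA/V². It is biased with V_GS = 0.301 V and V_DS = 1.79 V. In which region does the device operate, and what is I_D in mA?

Cutoff; I_D = 0 mA

V_GS = 0.301 V < V_t = 1.1 V, so the transistor is in cutoff.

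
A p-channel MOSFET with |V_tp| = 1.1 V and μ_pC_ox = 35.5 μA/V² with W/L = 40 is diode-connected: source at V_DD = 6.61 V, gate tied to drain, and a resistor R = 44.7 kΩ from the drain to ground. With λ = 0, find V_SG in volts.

V_SG = 1.50 V

With gate tied to drain, V_SG = V_SD ≥ V_SG − |V_tp|, so the device is in saturation.
k_p = μ_pC_ox · (W/L) = 1.42 mA/V².
KCL at the drain: ½ k_p (V_SG − |V_tp|)² = (V_DD − V_SG)/R.
Let x = V_SG − 1.1. Then 31.7 x² + x − 5.51 = 0, giving x = 0.401 V (positive root), so V_SG = 1.5 V.
I_D = (V_DD − V_SG)/R = (6.61 − 1.5) / 44.7 = 0.114 mA.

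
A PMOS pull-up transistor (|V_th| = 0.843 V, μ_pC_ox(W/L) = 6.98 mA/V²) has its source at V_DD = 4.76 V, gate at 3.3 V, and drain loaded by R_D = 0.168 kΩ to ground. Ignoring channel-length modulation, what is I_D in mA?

V_SG = V_DD − V_G = 4.76 − 3.3 = 1.46 V, so V_ov = 1.46 − 0.843 = 0.617 V.
Assume saturation: I_D = ½ k_p V_ov² = 0.5 × 6.98 × 0.617² = 1.33 mA, giving V_SD = V_DD − I_D R_D = 4.76 − 1.33 × 0.168 = 4.54 V.
V_SD = 4.54 V ≥ V_ov = 0.617 V, confirming saturation.

I_D = 1.33 mA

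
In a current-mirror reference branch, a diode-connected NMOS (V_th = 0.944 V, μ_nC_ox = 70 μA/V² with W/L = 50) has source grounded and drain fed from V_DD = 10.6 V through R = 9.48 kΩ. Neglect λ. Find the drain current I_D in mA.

With gate tied to drain, V_GS = V_DS ≥ V_GS − V_th, so the device is in saturation.
k_n = μ_nC_ox · (W/L) = 3.5 mA/V².
KCL at the drain: ½ k_n (V_GS − V_th)² = (V_DD − V_GS)/R.
Let x = V_GS − 0.944. Then 16.6 x² + x − 9.656 = 0, giving x = 0.733 V (positive root), so V_GS = 1.68 V.
I_D = (V_DD − V_GS)/R = (10.6 − 1.68) / 9.48 = 0.941 mA.

I_D = 0.941 mA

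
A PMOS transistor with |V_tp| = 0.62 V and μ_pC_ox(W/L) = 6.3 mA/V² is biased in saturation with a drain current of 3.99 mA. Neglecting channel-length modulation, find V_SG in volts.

V_SG = 1.75 V

In saturation I_D = ½ k_p (V_SG − |V_tp|)², so V_SG − |V_tp| = √(2 I_D / k_p) = √(2 × 3.99 / 6.3) = 1.13 V.
V_SG = 0.62 + 1.13 = 1.75 V.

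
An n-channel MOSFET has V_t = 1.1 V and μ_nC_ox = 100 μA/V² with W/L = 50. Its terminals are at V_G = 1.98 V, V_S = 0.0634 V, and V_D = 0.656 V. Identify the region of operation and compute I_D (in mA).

V_GS = V_G − V_S = 1.98 − 0.0634 = 1.92 V; V_DS = V_D − V_S = 0.656 − 0.0634 = 0.593 V.
k_n = μ_nC_ox · (W/L) = 5 mA/V².
V_ov = V_GS − V_t = 1.92 − 1.1 = 0.817 V.
Since V_DS = 0.593 V < V_ov = 0.817 V, the device is in the triode region.
I_D = k_n [V_ov · V_DS − ½ V_DS²] = 5 × [0.817 × 0.593 − 0.5 × 0.593²] = 1.54 mA.

Triode; I_D = 1.54 mA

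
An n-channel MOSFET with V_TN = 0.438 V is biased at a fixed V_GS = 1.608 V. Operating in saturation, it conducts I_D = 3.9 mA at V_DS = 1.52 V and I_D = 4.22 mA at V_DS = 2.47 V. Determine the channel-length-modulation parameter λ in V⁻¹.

λ = 0.0994 V⁻¹

With V_GS fixed, I_D ∝ (1 + λ V_DS) in saturation, so I_D2/I_D1 = (1 + λ V_DS2)/(1 + λ V_DS1).
4.22/3.9 = 1.082 = (1 + 2.47 λ)/(1 + 1.52 λ).
Solving: λ (I_D1 V_DS2 − I_D2 V_DS1) = I_D2 − I_D1, so λ = (4.22 − 3.9) / (3.9 × 2.47 − 4.22 × 1.52) = 0.32 / 3.22 = 0.0994 V⁻¹.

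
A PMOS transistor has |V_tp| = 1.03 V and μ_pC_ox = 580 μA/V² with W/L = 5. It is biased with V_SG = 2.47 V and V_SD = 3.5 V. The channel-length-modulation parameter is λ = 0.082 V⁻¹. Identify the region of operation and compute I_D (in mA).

k_p = μ_pC_ox · (W/L) = 2.9 mA/V².
V_ov = V_SG − |V_tp| = 2.47 − 1.03 = 1.44 V.
Since V_SD = 3.5 V ≥ V_ov = 1.44 V, the device is in saturation.
I_D = ½ k_p V_ov² (1 + λ V_SD) = 0.5 × 2.9 × 1.44² × (1 + 0.082 × 3.5) = 3.87 mA.

Saturation; I_D = 3.87 mA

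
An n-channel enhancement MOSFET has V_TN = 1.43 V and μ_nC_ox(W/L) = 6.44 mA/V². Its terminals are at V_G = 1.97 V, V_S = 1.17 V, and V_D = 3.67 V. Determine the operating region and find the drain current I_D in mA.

Cutoff; I_D = 0 mA

V_GS = V_G − V_S = 1.97 − 1.17 = 0.8 V; V_DS = V_D − V_S = 3.67 − 1.17 = 2.5 V.
V_GS = 0.8 V < V_TN = 1.43 V, so the transistor is in cutoff.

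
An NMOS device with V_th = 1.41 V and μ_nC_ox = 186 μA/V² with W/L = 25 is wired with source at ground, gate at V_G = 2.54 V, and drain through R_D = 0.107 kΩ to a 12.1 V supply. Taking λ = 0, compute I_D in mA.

I_D = 2.97 mA

V_GS = V_G = 2.54 V, so V_ov = 2.54 − 1.41 = 1.13 V.
k_n = μ_nC_ox · (W/L) = 4.65 mA/V².
Assume saturation: I_D = ½ k_n V_ov² = 0.5 × 4.65 × 1.13² = 2.97 mA, giving V_DS = V_DD − I_D R_D = 12.1 − 2.97 × 0.107 = 11.8 V.
V_DS = 11.8 V ≥ V_ov = 1.13 V, confirming saturation.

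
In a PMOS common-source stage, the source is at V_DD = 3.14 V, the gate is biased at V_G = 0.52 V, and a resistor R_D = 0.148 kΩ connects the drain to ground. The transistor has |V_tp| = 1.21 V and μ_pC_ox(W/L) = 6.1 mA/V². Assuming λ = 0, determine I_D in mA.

V_SG = V_DD − V_G = 3.14 − 0.52 = 2.62 V, so V_ov = 2.62 − 1.21 = 1.41 V.
Assume saturation: I_D = ½ k_p V_ov² = 0.5 × 6.1 × 1.41² = 6.06 mA, giving V_SD = V_DD − I_D R_D = 3.14 − 6.06 × 0.148 = 2.24 V.
V_SD = 2.24 V ≥ V_ov = 1.41 V, confirming saturation.

I_D = 6.06 mA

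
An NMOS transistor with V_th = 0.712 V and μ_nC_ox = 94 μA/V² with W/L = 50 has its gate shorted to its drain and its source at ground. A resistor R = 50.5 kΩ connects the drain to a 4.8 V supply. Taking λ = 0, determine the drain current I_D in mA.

With gate tied to drain, V_GS = V_DS ≥ V_GS − V_th, so the device is in saturation.
k_n = μ_nC_ox · (W/L) = 4.7 mA/V².
KCL at the drain: ½ k_n (V_GS − V_th)² = (V_DD − V_GS)/R.
Let x = V_GS − 0.712. Then 119 x² + x − 4.088 = 0, giving x = 0.181 V (positive root), so V_GS = 0.893 V.
I_D = (V_DD − V_GS)/R = (4.8 − 0.893) / 50.5 = 0.0774 mA.

I_D = 0.0774 mA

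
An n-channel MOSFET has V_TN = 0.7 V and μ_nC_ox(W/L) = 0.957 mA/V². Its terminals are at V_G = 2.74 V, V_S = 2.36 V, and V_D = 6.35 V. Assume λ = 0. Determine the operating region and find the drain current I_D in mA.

V_GS = V_G − V_S = 2.74 − 2.36 = 0.38 V; V_DS = V_D − V_S = 6.35 − 2.36 = 3.99 V.
V_GS = 0.38 V < V_TN = 0.7 V, so the transistor is in cutoff.

Cutoff; I_D = 0 mA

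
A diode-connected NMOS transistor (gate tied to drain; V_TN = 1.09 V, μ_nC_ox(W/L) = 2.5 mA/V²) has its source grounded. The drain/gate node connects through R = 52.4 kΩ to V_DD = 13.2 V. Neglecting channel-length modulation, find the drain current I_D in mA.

With gate tied to drain, V_GS = V_DS ≥ V_GS − V_TN, so the device is in saturation.
KCL at the drain: ½ k_n (V_GS − V_TN)² = (V_DD − V_GS)/R.
Let x = V_GS − 1.09. Then 65.5 x² + x − 12.11 = 0, giving x = 0.422 V (positive root), so V_GS = 1.51 V.
I_D = (V_DD − V_GS)/R = (13.2 − 1.51) / 52.4 = 0.223 mA.

I_D = 0.223 mA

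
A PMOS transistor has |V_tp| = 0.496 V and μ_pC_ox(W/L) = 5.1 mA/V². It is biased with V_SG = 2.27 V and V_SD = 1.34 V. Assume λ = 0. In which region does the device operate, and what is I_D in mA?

Triode; I_D = 7.54 mA

V_ov = V_SG − |V_tp| = 2.27 − 0.496 = 1.77 V.
Since V_SD = 1.34 V < V_ov = 1.77 V, the device is in the triode region.
I_D = k_p [V_ov · V_SD − ½ V_SD²] = 5.1 × [1.77 × 1.34 − 0.5 × 1.34²] = 7.54 mA.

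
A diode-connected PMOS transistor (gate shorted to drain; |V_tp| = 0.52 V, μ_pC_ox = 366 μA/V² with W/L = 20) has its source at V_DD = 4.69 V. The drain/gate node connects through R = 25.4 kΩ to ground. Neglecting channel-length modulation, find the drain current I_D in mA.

I_D = 0.156 mA

With gate tied to drain, V_SG = V_SD ≥ V_SG − |V_tp|, so the device is in saturation.
k_p = μ_pC_ox · (W/L) = 7.32 mA/V².
KCL at the drain: ½ k_p (V_SG − |V_tp|)² = (V_DD − V_SG)/R.
Let x = V_SG − 0.52. Then 93 x² + x − 4.17 = 0, giving x = 0.206 V (positive root), so V_SG = 0.726 V.
I_D = (V_DD − V_SG)/R = (4.69 − 0.726) / 25.4 = 0.156 mA.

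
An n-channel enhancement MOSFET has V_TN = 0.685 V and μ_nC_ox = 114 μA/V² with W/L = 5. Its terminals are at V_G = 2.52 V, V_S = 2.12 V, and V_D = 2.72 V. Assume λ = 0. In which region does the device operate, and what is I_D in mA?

V_GS = V_G − V_S = 2.52 − 2.12 = 0.4 V; V_DS = V_D − V_S = 2.72 − 2.12 = 0.6 V.
V_GS = 0.4 V < V_TN = 0.685 V, so the transistor is in cutoff.

Cutoff; I_D = 0 mA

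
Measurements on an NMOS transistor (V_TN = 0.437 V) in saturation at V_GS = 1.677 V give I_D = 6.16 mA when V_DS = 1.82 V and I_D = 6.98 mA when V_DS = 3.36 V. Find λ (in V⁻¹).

λ = 0.103 V⁻¹

With V_GS fixed, I_D ∝ (1 + λ V_DS) in saturation, so I_D2/I_D1 = (1 + λ V_DS2)/(1 + λ V_DS1).
6.98/6.16 = 1.133 = (1 + 3.36 λ)/(1 + 1.82 λ).
Solving: λ (I_D1 V_DS2 − I_D2 V_DS1) = I_D2 − I_D1, so λ = (6.98 − 6.16) / (6.16 × 3.36 − 6.98 × 1.82) = 0.82 / 7.99 = 0.103 V⁻¹.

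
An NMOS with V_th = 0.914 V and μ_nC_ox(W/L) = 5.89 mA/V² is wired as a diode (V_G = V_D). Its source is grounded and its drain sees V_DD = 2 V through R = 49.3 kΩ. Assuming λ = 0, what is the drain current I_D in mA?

With gate tied to drain, V_GS = V_DS ≥ V_GS − V_th, so the device is in saturation.
KCL at the drain: ½ k_n (V_GS − V_th)² = (V_DD − V_GS)/R.
Let x = V_GS − 0.914. Then 145 x² + x − 1.086 = 0, giving x = 0.0831 V (positive root), so V_GS = 0.997 V.
I_D = (V_DD − V_GS)/R = (2 − 0.997) / 49.3 = 0.0203 mA.

I_D = 0.0203 mA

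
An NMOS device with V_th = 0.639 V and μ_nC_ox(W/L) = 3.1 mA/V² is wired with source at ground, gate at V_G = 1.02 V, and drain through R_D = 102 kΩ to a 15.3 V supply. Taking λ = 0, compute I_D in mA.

I_D = 0.148 mA

V_GS = V_G = 1.02 V, so V_ov = 1.02 − 0.639 = 0.381 V.
Assume saturation: I_D = ½ k_n V_ov² = 0.5 × 3.1 × 0.381² = 0.225 mA, giving V_DS = V_DD − I_D R_D = 15.3 − 0.225 × 102 = -7.65 V.
But -7.65 V < V_ov = 0.381 V, so the device is actually in triode.
In triode I_D = k_n[V_ov V_DS − ½ V_DS²] and I_D = (V_DD − V_DS)/R_D. Equating: 158 V_DS² − 121.5 V_DS + 15.3 = 0, giving V_DS = 0.159 V (the root below V_ov).
I_D = (15.3 − 0.159) / 102 = 0.148 mA.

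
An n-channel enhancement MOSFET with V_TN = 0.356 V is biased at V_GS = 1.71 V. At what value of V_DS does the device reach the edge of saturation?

V_DS,sat = 1.35 V

The boundary between triode and saturation is V_DS = V_GS − V_TN = V_ov.
V_ov = 1.71 − 0.356 = 1.35 V.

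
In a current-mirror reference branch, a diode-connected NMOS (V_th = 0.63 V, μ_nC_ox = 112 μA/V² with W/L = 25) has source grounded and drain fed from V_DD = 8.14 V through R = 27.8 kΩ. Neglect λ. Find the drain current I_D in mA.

I_D = 0.255 mA

With gate tied to drain, V_GS = V_DS ≥ V_GS − V_th, so the device is in saturation.
k_n = μ_nC_ox · (W/L) = 2.8 mA/V².
KCL at the drain: ½ k_n (V_GS − V_th)² = (V_DD − V_GS)/R.
Let x = V_GS − 0.63. Then 38.9 x² + x − 7.51 = 0, giving x = 0.427 V (positive root), so V_GS = 1.06 V.
I_D = (V_DD − V_GS)/R = (8.14 − 1.06) / 27.8 = 0.255 mA.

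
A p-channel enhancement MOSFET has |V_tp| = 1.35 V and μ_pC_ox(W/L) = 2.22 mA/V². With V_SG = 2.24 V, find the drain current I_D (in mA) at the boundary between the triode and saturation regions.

I_D = 0.879 mA

At the boundary V_SD = V_ov = V_SG − |V_tp| = 2.24 − 1.35 = 0.89 V.
I_D = ½ k_p V_ov² = 0.5 × 2.22 × 0.89² = 0.879 mA.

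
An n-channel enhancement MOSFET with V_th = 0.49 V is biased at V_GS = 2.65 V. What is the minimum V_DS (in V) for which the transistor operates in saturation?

V_DS,sat = 2.16 V

The boundary between triode and saturation is V_DS = V_GS − V_th = V_ov.
V_ov = 2.65 − 0.49 = 2.16 V.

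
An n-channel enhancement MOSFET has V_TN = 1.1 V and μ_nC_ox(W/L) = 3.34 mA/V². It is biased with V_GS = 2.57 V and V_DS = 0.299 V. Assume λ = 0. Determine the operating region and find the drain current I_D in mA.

V_ov = V_GS − V_TN = 2.57 − 1.1 = 1.47 V.
Since V_DS = 0.299 V < V_ov = 1.47 V, the device is in the triode region.
I_D = k_n [V_ov · V_DS − ½ V_DS²] = 3.34 × [1.47 × 0.299 − 0.5 × 0.299²] = 1.32 mA.

Triode; I_D = 1.32 mA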